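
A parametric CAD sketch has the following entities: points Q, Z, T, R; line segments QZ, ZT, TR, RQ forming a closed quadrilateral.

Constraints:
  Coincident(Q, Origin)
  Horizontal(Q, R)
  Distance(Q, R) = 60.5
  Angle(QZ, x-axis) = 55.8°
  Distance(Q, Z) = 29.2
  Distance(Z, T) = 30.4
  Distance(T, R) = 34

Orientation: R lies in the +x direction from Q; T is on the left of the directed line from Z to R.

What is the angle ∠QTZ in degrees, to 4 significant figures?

21.14°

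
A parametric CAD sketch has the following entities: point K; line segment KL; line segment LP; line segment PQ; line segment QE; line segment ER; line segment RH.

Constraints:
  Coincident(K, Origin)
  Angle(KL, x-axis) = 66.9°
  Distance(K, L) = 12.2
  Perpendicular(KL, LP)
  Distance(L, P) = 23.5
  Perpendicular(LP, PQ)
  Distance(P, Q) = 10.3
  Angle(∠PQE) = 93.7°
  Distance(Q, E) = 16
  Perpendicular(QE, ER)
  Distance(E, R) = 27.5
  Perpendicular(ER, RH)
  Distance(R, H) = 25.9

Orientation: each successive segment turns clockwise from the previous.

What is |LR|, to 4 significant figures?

17.11

K is at the origin; KL runs at 66.9° with length 12.2, so L = (4.787, 11.22). KL ⟂ LP, so LP runs at -23.10°; with |LP| = 23.5, P = (26.40, 2.002). The perpendicularity gives PQ at right angles to LP, so PQ runs at -113.1°; with |PQ| = 10.3, Q = (22.36, -7.472). ∠PQE = 93.7° gives QE at 160.6° from the x-axis; with |QE| = 16.0, E = (7.270, -2.158). QE is perpendicular to ER, so ER runs at 70.60°; with |ER| = 27.5, R = (16.40, 23.78). Then |LR| = |R − L| = 17.11.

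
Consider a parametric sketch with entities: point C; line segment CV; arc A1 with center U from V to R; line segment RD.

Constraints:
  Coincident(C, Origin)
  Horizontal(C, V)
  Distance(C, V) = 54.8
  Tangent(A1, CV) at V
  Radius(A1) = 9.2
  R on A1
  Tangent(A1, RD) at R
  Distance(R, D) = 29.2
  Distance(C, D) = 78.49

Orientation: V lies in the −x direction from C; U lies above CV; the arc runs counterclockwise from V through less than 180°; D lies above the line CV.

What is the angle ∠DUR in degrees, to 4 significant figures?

72.51°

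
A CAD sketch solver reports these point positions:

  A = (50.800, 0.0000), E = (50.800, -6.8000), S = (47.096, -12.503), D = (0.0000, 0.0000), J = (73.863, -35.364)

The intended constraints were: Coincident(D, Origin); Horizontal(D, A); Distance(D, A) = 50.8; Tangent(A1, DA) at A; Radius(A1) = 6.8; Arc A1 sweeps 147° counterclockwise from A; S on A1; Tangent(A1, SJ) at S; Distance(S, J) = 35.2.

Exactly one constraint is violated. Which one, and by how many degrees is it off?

Tangent(A1, SJ) at S — off by 7.50°.

D = (0.00, 0.00) ✓; D.y = 0.00, A.y = 0.00 ✓; |DA| = 50.80 ✓; ∠(EA, AD) = 90.00° ✓; |EA| = 6.800 ✓; bearing(E→S) − bearing(E→A) = 147.0° ✓; |ES| = 6.800 ✓; ∠(ES, SJ) = 97.50° ✗; |SJ| = 35.20 ✓.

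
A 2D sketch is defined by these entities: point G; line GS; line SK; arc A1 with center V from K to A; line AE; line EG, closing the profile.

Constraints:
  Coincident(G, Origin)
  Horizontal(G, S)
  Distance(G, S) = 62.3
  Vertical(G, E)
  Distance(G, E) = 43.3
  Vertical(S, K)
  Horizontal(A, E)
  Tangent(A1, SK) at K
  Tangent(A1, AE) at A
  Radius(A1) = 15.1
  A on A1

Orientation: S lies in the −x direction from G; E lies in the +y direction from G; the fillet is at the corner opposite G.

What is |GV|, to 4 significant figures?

54.98

G and E share the same x with |GE| = 43.3 and E on the +y side, so E = (0.000, 43.30). The virtual corner opposite G is at (-62.30, 43.30). A1 meets SK tangentially, so VK is at right angles to SK and since A1 is tangent to AE there, VA ⟂ AE, with radius 15.1, so the center V sits 15.1 in from both sides at V = (-47.20, 28.20). Then |GV| = |V − G| = 54.98.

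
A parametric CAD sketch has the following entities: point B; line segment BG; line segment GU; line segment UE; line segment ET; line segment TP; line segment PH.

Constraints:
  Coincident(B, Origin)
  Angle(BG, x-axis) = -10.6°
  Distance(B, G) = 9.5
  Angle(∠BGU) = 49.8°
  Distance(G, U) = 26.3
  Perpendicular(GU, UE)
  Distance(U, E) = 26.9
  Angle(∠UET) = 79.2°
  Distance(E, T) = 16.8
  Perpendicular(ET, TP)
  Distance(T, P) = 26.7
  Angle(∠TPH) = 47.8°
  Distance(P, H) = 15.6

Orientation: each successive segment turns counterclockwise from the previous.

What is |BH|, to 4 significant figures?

18.26

B is at the origin; BG runs at -10.6° with length 9.5, so G = (9.338, -1.748). ∠BGU = 49.8° gives GU at 119.6° from the x-axis; with |GU| = 26.3, U = (-3.653, 21.12). The perpendicularity gives UE at right angles to GU, so UE runs at -150.4°; with |UE| = 26.9, E = (-27.04, 7.833). ∠UET = 79.2° gives ET at -49.60° from the x-axis; with |ET| = 16.8, T = (-16.15, -4.961). ET ⟂ TP, so TP runs at 40.40°; with |TP| = 26.7, P = (4.179, 12.34). ∠TPH = 47.8° gives PH at 172.6° from the x-axis; with |PH| = 15.6, H = (-11.29, 14.35). Then |BH| = |H − B| = 18.26.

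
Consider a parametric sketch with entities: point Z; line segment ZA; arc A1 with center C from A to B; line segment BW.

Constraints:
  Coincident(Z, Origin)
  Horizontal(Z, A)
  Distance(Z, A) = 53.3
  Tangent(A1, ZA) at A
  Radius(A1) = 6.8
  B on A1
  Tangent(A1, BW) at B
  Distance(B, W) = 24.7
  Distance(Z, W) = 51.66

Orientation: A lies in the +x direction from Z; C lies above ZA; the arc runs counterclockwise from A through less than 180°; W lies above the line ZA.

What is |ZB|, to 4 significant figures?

59.50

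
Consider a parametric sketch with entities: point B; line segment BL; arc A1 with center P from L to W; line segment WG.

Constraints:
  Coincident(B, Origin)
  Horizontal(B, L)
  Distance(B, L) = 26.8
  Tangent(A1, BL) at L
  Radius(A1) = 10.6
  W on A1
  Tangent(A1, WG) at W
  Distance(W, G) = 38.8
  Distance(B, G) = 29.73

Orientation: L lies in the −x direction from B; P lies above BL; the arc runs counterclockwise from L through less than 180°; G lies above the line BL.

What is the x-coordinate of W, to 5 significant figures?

-19.810

Checks: |PW| = 10.60 ✓; ∠(PW, WG) = 90.00° ✓; |WG| = 38.80 ✓; |BG| = 29.73 ✓.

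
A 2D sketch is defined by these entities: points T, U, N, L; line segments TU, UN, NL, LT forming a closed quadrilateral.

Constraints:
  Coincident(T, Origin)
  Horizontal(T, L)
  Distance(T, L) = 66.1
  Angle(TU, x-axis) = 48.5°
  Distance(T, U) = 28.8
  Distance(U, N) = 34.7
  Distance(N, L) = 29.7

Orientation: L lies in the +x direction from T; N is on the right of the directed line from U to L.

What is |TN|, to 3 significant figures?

38.3

T is at the origin; T and L share the same y with |TL| = 66.1 and L in +x, so L = (66.1, 0). TU runs at 48.5° with |TU| = 28.8, so U = (19.1, 21.6). N is determined by |UN| = 34.7 and |NL| = 29.7 together: it lies at the intersection of circle(U, 34.7) and circle(L, 29.7). With |UL| = 51.7, the foot of the radical line on UL is 29.0 from U and the perpendicular offset is √(34.7² − 29.0²) = 19.1. Taking the right-of-UL solution: N = (37.5, -7.86).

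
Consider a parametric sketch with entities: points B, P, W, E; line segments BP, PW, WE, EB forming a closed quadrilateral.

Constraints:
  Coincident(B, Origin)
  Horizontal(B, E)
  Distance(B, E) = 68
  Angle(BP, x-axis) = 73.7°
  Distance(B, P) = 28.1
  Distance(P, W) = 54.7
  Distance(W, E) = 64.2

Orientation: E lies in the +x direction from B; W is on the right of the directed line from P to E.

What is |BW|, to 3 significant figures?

29.5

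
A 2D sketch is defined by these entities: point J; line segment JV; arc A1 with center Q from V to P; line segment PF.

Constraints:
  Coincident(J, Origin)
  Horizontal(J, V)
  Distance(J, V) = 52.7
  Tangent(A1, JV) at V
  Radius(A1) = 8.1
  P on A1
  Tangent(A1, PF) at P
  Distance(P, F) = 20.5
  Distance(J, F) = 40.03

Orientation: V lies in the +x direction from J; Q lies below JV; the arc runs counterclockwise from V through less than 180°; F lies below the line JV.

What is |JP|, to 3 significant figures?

46.2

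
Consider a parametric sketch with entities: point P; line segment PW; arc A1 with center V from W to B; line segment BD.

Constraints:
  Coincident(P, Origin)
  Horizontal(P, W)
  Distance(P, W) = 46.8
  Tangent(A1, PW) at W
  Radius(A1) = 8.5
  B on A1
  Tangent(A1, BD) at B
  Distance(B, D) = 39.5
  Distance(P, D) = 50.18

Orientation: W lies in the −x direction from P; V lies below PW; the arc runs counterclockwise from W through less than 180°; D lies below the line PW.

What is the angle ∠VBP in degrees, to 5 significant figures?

28.280°

Checks: |PW| = 46.80 ✓; |VB| = 8.500 ✓; ∠(VB, BD) = 90.00° ✓; |BD| = 39.50 ✓; |PD| = 50.18 ✓.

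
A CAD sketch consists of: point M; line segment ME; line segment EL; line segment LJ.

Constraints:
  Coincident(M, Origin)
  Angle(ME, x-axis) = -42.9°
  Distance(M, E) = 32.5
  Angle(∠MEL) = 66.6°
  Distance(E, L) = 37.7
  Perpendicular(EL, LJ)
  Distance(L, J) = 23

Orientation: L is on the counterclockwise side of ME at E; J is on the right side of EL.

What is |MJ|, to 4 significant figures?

58.36

M is at the origin; ME runs at -42.9° with length 32.5, so E = 32.5·(cos -42.9°, sin -42.9°) = (23.81, -22.12). ∠MEL = 66.6°, so EL runs at -42.9° + (180° − 66.6°) = 70.50° from the x-axis; with |EL| = 37.7, L = E + 37.7·(cos 70.50°, sin 70.50°) = (36.39, 13.41). The perpendicularity gives LJ at right angles to EL; with |LJ| = 23.0 on the right of EL, J = L + 23.0·(0.9426, -0.3338) = (58.07, 5.737). Then |MJ| = |J − M| = 58.36.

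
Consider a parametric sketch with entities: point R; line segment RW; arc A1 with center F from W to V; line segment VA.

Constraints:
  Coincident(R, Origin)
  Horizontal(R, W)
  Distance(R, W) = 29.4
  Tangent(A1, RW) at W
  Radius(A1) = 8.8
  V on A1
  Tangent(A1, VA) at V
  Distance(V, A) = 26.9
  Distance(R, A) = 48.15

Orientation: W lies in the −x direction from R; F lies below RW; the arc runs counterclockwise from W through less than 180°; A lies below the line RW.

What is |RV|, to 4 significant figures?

39.49

R is at the origin; R and W share the same y with |RW| = 29.4 and W on the −x side, so W = (-29.40, 0.000). Tangency of A1 to RW means the radius FW is perpendicular to RW, so F = W + (0, -8.8) = (-29.40, -8.800). Since FV ⟂ VA (tangency), |FA| = √(8.8² + 26.9²) = 28.30 regardless of where V sits on A1. So A lies on both circle(R, 48.15) and circle(F, 28.30); the below-RW intersection is A = (-30.73, -37.07). V is the foot of the tangent from A: V = (-37.88, -11.14).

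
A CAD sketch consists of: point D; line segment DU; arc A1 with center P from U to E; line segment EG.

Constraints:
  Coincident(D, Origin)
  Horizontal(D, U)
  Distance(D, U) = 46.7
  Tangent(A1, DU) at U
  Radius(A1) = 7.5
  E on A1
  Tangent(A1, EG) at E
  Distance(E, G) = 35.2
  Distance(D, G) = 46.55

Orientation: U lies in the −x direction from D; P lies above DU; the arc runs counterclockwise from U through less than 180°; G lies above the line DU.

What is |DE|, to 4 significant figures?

39.98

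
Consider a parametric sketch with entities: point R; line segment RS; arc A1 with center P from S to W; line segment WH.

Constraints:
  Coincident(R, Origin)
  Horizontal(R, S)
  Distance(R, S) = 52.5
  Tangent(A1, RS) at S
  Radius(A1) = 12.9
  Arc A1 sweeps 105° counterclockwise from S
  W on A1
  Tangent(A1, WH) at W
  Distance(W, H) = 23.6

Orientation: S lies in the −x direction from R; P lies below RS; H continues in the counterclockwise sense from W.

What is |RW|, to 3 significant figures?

67.0

Tangency of A1 to RS means the radius PS is perpendicular to RS, so P = S + (0, -12.9) = (-52.5, -12.9). On A1, S sits at bearing 90° from P; a 105° counterclockwise sweep puts W at bearing 195°, so W = P + 12.9·(cos 195°, sin 195°) = (-65.0, -16.2). Then |RW| = |W − R| = 67.0.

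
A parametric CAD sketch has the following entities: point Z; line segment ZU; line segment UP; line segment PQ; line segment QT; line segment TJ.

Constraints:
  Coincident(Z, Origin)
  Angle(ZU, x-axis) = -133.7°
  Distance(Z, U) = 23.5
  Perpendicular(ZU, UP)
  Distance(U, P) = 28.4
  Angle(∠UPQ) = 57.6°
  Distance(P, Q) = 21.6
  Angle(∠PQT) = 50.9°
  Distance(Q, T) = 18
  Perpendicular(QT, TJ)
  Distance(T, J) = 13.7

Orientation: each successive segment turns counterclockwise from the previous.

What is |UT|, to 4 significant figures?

11.18

∠UPQ = 57.6° gives PQ at 78.70° from the x-axis; with |PQ| = 21.6, Q = (8.529, -15.43). ∠PQT = 50.9° gives QT at -152.2° from the x-axis; with |QT| = 18.0, T = (-7.393, -23.82). Then |UT| = |T − U| = 11.18.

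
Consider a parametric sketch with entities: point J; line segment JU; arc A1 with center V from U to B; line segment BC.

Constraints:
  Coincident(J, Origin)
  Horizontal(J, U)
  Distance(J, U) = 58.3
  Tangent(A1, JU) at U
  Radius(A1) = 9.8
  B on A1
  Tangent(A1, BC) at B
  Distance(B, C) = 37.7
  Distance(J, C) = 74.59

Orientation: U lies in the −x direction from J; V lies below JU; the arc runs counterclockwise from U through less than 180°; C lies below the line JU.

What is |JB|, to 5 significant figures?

68.842

Checks: J = (0.00, 0.00) ✓; |VB| = 9.800 ✓; ∠(VB, BC) = 90.00° ✓; |BC| = 37.70 ✓; |JC| = 74.59 ✓.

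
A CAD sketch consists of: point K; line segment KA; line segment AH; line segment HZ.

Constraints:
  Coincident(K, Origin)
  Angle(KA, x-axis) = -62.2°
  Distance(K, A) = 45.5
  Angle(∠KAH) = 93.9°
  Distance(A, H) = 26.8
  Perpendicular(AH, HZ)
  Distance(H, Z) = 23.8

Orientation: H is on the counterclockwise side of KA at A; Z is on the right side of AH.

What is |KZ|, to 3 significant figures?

75.4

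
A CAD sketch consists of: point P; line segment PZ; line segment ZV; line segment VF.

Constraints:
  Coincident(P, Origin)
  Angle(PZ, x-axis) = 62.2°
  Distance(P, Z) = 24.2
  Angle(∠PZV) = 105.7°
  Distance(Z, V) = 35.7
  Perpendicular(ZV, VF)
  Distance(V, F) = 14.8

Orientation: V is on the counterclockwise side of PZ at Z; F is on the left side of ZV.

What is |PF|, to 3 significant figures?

43.1

P is at the origin; PZ runs at 62.2° with length 24.2, so Z = 24.2·(cos 62.2°, sin 62.2°) = (11.3, 21.4). ∠PZV = 105.7°, so ZV runs at 62.2° + (180° − 105.7°) = 136° from the x-axis; with |ZV| = 35.7, V = Z + 35.7·(cos 136°, sin 136°) = (-14.6, 46.0). ZV ⟂ VF; with |VF| = 14.8 on the left of ZV, F = V + 14.8·(-0.688, -0.725) = (-24.8, 35.2). Then |PF| = |F − P| = 43.1.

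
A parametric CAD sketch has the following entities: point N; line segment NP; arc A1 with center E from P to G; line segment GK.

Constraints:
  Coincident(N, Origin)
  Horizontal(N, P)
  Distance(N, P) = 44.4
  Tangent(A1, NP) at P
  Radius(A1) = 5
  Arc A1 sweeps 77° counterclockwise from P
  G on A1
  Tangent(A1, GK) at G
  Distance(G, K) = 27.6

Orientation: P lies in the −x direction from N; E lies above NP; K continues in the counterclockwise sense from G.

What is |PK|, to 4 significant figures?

32.70

N is at the origin; NP is horizontal with |NP| = 44.4 and P on the −x side, so P = (-44.40, 0.000). The tangent condition forces EP to be normal to NP, so E = P + (0, 5) = (-44.40, 5.000). On A1, P sits at bearing -90° from E; a 77° counterclockwise sweep puts G at bearing -13°, so G = E + 5.0·(cos -13°, sin -13°) = (-39.53, 3.875). A1 meets GK tangentially, so EG is at right angles to GK, so GK runs along (−sin -13°, cos -13°); with |GK| = 27.6, K = (-33.32, 30.77). Then |PK| = |K − P| = 32.70.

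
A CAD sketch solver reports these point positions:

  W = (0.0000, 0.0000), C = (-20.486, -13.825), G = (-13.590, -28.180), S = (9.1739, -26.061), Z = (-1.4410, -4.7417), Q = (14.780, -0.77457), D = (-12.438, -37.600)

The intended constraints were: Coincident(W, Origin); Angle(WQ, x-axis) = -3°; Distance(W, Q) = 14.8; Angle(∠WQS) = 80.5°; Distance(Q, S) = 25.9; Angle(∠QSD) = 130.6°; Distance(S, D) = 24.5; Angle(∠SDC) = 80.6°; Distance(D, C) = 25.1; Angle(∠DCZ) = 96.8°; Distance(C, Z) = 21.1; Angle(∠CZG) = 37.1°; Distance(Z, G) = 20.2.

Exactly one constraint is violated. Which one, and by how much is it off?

Distance(Z, G) = 20.2 — off by 6.20.

W = (0.00, 0.00) ✓; WQ at -3.000° ✓; |WQ| = 14.80 ✓; ∠WQS = 80.50° ✓; |QS| = 25.90 ✓; ∠QSD = 130.6° ✓; |SD| = 24.50 ✓; ∠SDC = 80.60° ✓; |DC| = 25.10 ✓; ∠DCZ = 96.80° ✓; |CZ| = 21.10 ✓; ∠CZG = 37.10° ✓; |ZG| = 26.40 ✗.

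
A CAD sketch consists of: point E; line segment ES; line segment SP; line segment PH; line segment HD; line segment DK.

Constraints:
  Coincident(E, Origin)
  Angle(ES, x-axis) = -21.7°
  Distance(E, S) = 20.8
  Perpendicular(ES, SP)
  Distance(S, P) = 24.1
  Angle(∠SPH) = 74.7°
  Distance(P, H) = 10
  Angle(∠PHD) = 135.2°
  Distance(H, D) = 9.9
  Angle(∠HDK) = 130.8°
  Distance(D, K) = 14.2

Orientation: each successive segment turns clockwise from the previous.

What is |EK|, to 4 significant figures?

10.93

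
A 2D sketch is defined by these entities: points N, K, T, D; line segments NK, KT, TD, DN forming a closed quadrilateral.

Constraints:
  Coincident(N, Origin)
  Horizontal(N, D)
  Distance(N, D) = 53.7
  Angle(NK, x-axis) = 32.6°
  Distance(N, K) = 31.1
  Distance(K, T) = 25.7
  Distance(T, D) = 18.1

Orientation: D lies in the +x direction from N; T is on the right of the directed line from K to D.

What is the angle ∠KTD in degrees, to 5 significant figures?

93.012°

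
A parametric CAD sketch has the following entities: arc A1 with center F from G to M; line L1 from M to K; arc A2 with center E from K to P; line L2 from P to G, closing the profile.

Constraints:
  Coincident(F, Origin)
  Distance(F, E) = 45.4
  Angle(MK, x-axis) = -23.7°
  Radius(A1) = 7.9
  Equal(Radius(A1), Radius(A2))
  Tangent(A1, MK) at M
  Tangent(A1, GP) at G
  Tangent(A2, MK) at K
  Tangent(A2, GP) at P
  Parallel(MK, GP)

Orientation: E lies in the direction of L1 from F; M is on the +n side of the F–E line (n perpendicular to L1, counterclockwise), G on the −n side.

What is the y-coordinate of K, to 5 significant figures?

-11.015

The slot axis is L1's direction at -23.7°, so u = (cos -23.7°, sin -23.7°) = (0.91566, -0.40195) and n = (−sin -23.7°, cos -23.7°) = (0.40195, 0.91566). F is at the origin and E lies 45.4 along u from F, so E = 45.4·u = (41.571, -18.248). Tangency of A1 to both parallel lines with radius 7.9 puts M and G at F ± 7.9·n: M = (3.1754, 7.2337), G = (-3.1754, -7.2337). Equal radii place K and P the same way about E: K = E + 7.9·n = (44.746, -11.015), P = E − 7.9·n = (38.396, -25.482). So K.y = -11.015.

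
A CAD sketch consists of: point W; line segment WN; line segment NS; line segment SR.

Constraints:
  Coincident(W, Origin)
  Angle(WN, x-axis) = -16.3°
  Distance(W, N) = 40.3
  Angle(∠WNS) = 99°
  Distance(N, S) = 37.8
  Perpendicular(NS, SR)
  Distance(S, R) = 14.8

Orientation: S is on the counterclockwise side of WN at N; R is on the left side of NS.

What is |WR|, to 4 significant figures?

50.70

W is at the origin; WN runs at -16.3° with length 40.3, so N = 40.3·(cos -16.3°, sin -16.3°) = (38.68, -11.31). ∠WNS = 99.0°, so NS runs at -16.3° + (180° − 99.0°) = 64.70° from the x-axis; with |NS| = 37.8, S = N + 37.8·(cos 64.70°, sin 64.70°) = (54.83, 22.86). The perpendicularity gives SR at right angles to NS; with |SR| = 14.8 on the left of NS, R = S + 14.8·(-0.9041, 0.4274) = (41.45, 29.19). Then |WR| = |R − W| = 50.70.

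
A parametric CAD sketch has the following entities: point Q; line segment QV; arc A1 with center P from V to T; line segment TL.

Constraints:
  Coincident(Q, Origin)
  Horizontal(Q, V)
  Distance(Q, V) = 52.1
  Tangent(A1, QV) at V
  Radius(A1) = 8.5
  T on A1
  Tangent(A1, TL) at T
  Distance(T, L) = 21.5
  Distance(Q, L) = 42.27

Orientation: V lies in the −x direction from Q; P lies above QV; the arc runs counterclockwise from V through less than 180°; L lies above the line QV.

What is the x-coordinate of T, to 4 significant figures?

-44.50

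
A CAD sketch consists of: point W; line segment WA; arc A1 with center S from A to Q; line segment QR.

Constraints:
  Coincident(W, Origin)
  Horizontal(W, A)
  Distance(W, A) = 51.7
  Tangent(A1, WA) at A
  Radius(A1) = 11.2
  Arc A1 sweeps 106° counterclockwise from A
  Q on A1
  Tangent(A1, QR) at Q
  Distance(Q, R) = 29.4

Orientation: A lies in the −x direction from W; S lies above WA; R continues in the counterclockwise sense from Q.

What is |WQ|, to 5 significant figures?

43.356

W is at the origin; W and A share the same y with |WA| = 51.7 and A on the −x side, so A = (-51.700, 0.0000). The tangent condition forces SA to be normal to WA, so S = A + (0, 11.2) = (-51.700, 11.200). On A1, A sits at bearing -90° from S; a 106° counterclockwise sweep puts Q at bearing 16°, so Q = S + 11.2·(cos 16°, sin 16°) = (-40.934, 14.287). Then |WQ| = |Q − W| = 43.356.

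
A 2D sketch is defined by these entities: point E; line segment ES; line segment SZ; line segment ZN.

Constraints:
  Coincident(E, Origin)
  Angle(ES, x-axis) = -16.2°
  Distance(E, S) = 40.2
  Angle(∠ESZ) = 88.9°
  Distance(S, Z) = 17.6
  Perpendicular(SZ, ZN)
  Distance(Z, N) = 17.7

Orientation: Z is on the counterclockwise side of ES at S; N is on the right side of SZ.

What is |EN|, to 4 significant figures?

60.29

E is at the origin; ES runs at -16.2° with length 40.2, so S = 40.2·(cos -16.2°, sin -16.2°) = (38.60, -11.22). ∠ESZ = 88.9°, so SZ runs at -16.2° + (180° − 88.9°) = 74.90° from the x-axis; with |SZ| = 17.6, Z = S + 17.6·(cos 74.90°, sin 74.90°) = (43.19, 5.777). SZ ⟂ ZN; with |ZN| = 17.7 on the right of SZ, N = Z + 17.7·(0.9655, -0.2605) = (60.28, 1.166). Then |EN| = |N − E| = 60.29.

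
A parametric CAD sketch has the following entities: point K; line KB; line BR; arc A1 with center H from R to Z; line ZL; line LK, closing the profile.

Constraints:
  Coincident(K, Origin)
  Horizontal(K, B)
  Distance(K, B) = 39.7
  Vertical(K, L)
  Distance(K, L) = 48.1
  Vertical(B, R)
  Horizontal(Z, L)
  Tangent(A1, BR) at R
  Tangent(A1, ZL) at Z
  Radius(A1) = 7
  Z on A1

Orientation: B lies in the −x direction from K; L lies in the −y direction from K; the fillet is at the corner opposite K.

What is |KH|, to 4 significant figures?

52.52

K is at the origin; KB is horizontal with |KB| = 39.7 and B on the −x side, so B = (-39.70, 0.000). K and L share the same x with |KL| = 48.1 and L on the −y side, so L = (0.000, -48.10). The virtual corner opposite K is at (-39.70, -48.10). A1 meets BR tangentially, so HR is at right angles to BR and A1 meets ZL tangentially, so HZ is at right angles to ZL, with radius 7.0, so the center H sits 7.0 in from both sides at H = (-32.70, -41.10). Then |KH| = |H − K| = 52.52.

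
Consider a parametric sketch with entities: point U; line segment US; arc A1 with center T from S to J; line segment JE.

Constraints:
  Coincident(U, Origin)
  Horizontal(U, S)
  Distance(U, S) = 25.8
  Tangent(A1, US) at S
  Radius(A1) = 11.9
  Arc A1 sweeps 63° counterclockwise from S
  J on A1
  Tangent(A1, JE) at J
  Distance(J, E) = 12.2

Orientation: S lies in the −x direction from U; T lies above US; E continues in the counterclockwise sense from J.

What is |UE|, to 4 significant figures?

19.87

U is at the origin; U and S share the same y with |US| = 25.8 and S on the −x side, so S = (-25.80, 0.000). A1 meets US tangentially, so TS is at right angles to US, so T = S + (0, 11.9) = (-25.80, 11.90). On A1, S sits at bearing -90° from T; a 63° counterclockwise sweep puts J at bearing -27°, so J = T + 11.9·(cos -27°, sin -27°) = (-15.20, 6.498). Since A1 is tangent to JE there, TJ ⟂ JE, so JE runs along (−sin -27°, cos -27°); with |JE| = 12.2, E = (-9.658, 17.37). Then |UE| = |E − U| = 19.87.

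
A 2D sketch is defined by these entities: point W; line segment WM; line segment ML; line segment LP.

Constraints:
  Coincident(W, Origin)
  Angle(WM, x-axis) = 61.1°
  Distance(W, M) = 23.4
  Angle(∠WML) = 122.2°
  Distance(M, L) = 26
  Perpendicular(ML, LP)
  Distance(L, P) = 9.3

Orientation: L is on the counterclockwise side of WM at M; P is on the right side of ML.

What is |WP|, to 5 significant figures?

48.236

W is at the origin; WM runs at 61.1° with length 23.4, so M = 23.4·(cos 61.1°, sin 61.1°) = (11.309, 20.486). ∠WML = 122.2°, so ML runs at 61.1° + (180° − 122.2°) = 118.90° from the x-axis; with |ML| = 26.0, L = M + 26.0·(cos 118.90°, sin 118.90°) = (-1.2565, 43.248). ML is perpendicular to LP; with |LP| = 9.3 on the right of ML, P = L + 9.3·(0.87546, 0.48328) = (6.8853, 47.742). Then |WP| = |P − W| = 48.236.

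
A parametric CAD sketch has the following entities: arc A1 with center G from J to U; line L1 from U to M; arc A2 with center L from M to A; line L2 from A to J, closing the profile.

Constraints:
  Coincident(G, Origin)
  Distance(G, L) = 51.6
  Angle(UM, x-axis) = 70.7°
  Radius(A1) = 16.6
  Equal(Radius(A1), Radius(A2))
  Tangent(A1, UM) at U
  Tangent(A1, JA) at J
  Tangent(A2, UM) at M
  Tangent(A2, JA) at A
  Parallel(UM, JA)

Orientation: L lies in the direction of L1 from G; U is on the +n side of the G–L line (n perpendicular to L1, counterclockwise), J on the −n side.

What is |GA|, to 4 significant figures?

54.20

The slot axis is L1's direction at 70.7°, so u = (cos 70.7°, sin 70.7°) = (0.3305, 0.9438) and n = (−sin 70.7°, cos 70.7°) = (-0.9438, 0.3305). G is at the origin and L lies 51.6 along u from G, so L = 51.6·u = (17.05, 48.70). Tangency of A1 to both parallel lines with radius 16.6 puts U and J at G ± 16.6·n: U = (-15.67, 5.487), J = (15.67, -5.487). Equal radii place M and A the same way about L: M = L + 16.6·n = (1.387, 54.19), A = L − 16.6·n = (32.72, 43.21). Then |GA| = |A − G| = 54.20.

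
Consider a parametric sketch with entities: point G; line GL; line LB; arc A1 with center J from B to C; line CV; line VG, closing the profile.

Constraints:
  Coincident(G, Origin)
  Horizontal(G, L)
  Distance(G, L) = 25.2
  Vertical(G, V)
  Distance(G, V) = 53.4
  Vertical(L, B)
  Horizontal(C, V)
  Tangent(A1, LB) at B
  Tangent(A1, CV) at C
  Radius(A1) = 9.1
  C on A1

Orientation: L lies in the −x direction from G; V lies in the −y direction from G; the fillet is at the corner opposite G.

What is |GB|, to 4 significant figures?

50.97

The virtual corner opposite G is at (-25.20, -53.40). Since A1 is tangent to LB there, JB ⟂ LB and since A1 is tangent to CV there, JC ⟂ CV, with radius 9.1, so the center J sits 9.1 in from both sides at J = (-16.10, -44.30). That places the tangent points at B = (-25.20, -44.30) on LB and C = (-16.10, -53.40) on CV. Then |GB| = |B − G| = 50.97.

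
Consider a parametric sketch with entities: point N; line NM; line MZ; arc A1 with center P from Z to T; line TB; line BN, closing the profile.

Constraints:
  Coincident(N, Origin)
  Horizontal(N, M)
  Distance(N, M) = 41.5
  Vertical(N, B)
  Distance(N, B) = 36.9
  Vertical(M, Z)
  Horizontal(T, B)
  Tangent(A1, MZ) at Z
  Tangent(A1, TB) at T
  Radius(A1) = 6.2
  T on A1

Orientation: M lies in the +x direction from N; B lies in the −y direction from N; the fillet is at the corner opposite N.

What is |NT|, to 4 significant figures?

51.07

N is at the origin; NM is horizontal with |NM| = 41.5 and M on the +x side, so M = (41.50, 0.000). NB is vertical with |NB| = 36.9 and B on the −y side, so B = (0.000, -36.90). The virtual corner opposite N is at (41.50, -36.90). The tangent condition forces PZ to be normal to MZ and tangency of A1 to TB means the radius PT is perpendicular to TB, with radius 6.2, so the center P sits 6.2 in from both sides at P = (35.30, -30.70). That places the tangent points at Z = (41.50, -30.70) on MZ and T = (35.30, -36.90) on TB. Then |NT| = |T − N| = 51.07.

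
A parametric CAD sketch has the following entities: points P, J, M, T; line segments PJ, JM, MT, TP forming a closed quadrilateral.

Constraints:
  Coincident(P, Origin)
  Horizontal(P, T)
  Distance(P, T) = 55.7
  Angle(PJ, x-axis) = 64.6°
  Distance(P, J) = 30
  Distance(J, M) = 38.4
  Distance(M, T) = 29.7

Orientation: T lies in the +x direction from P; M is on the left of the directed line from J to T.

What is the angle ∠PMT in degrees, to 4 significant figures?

68.88°

Checks: |JM| = 38.40 ✓; |MT| = 29.70 ✓.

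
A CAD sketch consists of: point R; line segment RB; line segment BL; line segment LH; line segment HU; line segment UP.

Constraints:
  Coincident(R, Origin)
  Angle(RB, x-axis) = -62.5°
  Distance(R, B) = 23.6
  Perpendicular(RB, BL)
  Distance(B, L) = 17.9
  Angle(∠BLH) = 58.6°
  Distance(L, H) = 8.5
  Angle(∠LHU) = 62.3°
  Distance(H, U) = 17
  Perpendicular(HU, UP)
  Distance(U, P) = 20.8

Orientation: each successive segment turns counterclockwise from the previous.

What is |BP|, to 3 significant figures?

28.9

R is at the origin; RB runs at -62.5° with length 23.6, so B = (10.9, -20.9). RB ⟂ BL, so BL runs at 27.5°; with |BL| = 17.9, L = (26.8, -12.7). ∠BLH = 58.6° gives LH at 149° from the x-axis; with |LH| = 8.5, H = (19.5, -8.28). ∠LHU = 62.3° gives HU at -93.4° from the x-axis; with |HU| = 17.0, U = (18.5, -25.2). HU is perpendicular to UP, so UP runs at -3.40°; with |UP| = 20.8, P = (39.3, -26.5). Then |BP| = |P − B| = 28.9.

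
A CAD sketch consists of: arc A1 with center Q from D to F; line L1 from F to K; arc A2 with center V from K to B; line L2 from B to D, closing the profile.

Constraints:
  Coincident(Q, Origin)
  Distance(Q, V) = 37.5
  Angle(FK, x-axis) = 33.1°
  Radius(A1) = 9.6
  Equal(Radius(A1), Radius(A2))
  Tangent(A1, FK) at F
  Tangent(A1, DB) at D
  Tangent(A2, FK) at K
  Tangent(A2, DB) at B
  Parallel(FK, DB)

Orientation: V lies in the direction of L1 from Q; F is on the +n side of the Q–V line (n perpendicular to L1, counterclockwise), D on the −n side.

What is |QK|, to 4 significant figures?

38.71

Tangency of A1 to both parallel lines with radius 9.6 puts F and D at Q ± 9.6·n: F = (-5.243, 8.042), D = (5.243, -8.042). Equal radii place K and B the same way about V: K = V + 9.6·n = (26.17, 28.52), B = V − 9.6·n = (36.66, 12.44). Then |QK| = |K − Q| = 38.71.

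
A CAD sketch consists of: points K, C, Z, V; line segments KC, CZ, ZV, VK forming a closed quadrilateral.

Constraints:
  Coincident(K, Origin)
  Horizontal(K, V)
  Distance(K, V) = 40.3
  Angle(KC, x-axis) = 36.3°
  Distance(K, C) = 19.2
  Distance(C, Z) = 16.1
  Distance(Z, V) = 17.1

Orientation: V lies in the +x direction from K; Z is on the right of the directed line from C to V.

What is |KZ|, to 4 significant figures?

23.55

Checks: |CZ| = 16.10 ✓; |ZV| = 17.10 ✓.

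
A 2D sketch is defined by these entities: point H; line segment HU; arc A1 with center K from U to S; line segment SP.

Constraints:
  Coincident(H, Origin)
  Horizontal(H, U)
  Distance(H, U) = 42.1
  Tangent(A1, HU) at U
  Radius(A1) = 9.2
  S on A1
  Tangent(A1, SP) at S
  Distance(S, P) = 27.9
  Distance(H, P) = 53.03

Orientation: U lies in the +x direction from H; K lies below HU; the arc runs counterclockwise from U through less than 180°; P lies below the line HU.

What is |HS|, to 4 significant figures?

34.61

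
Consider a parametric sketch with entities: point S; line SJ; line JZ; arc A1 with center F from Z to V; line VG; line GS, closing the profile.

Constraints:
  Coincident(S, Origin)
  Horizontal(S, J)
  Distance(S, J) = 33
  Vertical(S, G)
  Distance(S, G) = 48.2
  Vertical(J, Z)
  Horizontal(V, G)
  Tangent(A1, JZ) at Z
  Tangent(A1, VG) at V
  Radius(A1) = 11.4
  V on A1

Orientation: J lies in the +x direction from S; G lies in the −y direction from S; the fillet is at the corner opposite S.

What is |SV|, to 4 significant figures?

52.82

S is at the origin; SJ is horizontal with |SJ| = 33.0 and J on the +x side, so J = (33.00, 0.000). SG is vertical with |SG| = 48.2 and G on the −y side, so G = (0.000, -48.20). The virtual corner opposite S is at (33.00, -48.20). Since A1 is tangent to JZ there, FZ ⟂ JZ and A1 meets VG tangentially, so FV is at right angles to VG, with radius 11.4, so the center F sits 11.4 in from both sides at F = (21.60, -36.80). That places the tangent points at Z = (33.00, -36.80) on JZ and V = (21.60, -48.20) on VG. Then |SV| = |V − S| = 52.82.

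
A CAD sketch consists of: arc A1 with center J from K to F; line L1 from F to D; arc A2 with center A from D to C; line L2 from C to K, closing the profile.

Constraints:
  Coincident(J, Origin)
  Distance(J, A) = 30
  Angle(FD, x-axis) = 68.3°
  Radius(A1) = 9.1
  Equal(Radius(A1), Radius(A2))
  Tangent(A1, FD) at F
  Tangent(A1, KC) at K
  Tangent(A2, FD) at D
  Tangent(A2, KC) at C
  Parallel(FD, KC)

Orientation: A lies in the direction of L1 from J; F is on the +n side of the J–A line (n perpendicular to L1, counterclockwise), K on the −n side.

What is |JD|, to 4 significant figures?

31.35

Tangency of A1 to both parallel lines with radius 9.1 puts F and K at J ± 9.1·n: F = (-8.455, 3.365), K = (8.455, -3.365). Equal radii place D and C the same way about A: D = A + 9.1·n = (2.637, 31.24), C = A − 9.1·n = (19.55, 24.51). Then |JD| = |D − J| = 31.35.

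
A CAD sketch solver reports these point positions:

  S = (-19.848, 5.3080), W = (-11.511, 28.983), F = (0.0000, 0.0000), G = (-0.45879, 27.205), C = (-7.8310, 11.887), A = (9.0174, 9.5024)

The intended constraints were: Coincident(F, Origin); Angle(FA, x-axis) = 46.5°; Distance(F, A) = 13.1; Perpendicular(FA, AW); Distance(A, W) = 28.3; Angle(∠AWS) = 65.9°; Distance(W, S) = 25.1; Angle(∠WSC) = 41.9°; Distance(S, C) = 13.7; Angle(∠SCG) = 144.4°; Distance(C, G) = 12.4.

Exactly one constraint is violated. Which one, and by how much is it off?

Distance(C, G) = 12.4 — off by 4.60.

F = (0.00, 0.00) ✓; FA at 46.50° ✓; |FA| = 13.10 ✓; ∠(FA, AW) = 90.00° ✓; |AW| = 28.30 ✓; ∠AWS = 65.90° ✓; |WS| = 25.10 ✓; ∠WSC = 41.90° ✓; |SC| = 13.70 ✓; ∠SCG = 144.4° ✓; |CG| = 17.00 ✗.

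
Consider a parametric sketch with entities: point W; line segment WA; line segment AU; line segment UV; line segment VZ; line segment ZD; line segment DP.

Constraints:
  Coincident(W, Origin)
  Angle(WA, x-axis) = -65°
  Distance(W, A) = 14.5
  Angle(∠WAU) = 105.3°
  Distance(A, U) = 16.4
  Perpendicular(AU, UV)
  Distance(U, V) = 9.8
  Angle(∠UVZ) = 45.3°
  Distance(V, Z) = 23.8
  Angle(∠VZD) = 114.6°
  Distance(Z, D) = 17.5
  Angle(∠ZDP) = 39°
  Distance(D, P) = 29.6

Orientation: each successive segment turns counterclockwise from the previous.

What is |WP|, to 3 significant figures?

21.1

∠VZD = 114.6° gives ZD at -60.2° from the x-axis; with |ZD| = 17.5, D = (15.5, -35.3). ∠ZDP = 39.0° gives DP at 80.8° from the x-axis; with |DP| = 29.6, P = (20.2, -6.04). Then |WP| = |P − W| = 21.1.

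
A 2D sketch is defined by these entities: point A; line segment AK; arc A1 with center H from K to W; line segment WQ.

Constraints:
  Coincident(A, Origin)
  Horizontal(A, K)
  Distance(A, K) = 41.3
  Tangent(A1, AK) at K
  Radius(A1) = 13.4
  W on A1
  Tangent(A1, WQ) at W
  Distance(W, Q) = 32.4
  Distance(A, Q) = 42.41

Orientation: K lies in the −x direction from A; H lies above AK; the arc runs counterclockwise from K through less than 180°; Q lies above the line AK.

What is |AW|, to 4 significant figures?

30.05

Checks: |HW| = 13.40 ✓; ∠(HW, WQ) = 90.00° ✓; |WQ| = 32.40 ✓; |AQ| = 42.41 ✓.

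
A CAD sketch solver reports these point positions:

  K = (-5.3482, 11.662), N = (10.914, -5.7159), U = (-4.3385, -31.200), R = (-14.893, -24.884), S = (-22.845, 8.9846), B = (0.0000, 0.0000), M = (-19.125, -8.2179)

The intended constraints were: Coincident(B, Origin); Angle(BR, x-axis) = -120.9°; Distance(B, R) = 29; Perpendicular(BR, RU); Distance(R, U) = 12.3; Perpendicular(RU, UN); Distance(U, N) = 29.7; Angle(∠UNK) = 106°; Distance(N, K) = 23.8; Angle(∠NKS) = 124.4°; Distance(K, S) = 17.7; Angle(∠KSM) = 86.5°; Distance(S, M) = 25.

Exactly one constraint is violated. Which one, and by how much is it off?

Distance(S, M) = 25 — off by 7.40.

B = (0.00, 0.00) ✓; BR at -120.9° ✓; |BR| = 29.00 ✓; ∠(BR, RU) = 90.00° ✓; |RU| = 12.30 ✓; ∠(RU, UN) = 90.00° ✓; |UN| = 29.70 ✓; ∠UNK = 106.0° ✓; |NK| = 23.80 ✓; ∠NKS = 124.4° ✓; |KS| = 17.70 ✓; ∠KSM = 86.50° ✓; |SM| = 17.60 ✗.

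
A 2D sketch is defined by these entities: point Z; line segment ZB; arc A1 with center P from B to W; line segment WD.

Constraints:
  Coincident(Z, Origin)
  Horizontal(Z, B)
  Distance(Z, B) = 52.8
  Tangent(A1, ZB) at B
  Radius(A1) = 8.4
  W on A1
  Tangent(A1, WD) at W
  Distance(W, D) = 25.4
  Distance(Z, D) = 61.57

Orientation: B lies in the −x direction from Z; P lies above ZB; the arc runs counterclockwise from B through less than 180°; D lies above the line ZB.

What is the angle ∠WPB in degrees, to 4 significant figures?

103.6°

Checks: |ZB| = 52.80 ✓; |PW| = 8.400 ✓; ∠(PW, WD) = 90.00° ✓; |WD| = 25.40 ✓; |ZD| = 61.57 ✓.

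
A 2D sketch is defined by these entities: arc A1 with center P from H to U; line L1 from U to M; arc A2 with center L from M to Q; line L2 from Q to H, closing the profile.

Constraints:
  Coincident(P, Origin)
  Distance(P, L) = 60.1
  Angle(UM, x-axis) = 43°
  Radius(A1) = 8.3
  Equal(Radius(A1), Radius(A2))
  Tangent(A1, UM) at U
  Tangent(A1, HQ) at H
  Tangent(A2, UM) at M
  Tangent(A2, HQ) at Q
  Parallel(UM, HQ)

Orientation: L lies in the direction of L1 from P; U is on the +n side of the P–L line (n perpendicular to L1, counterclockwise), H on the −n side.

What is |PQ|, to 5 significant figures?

60.670

The slot axis is L1's direction at 43.0°, so u = (cos 43.0°, sin 43.0°) = (0.73135, 0.68200) and n = (−sin 43.0°, cos 43.0°) = (-0.68200, 0.73135). P is at the origin and L lies 60.1 along u from P, so L = 60.1·u = (43.954, 40.988). Tangency of A1 to both parallel lines with radius 8.3 puts U and H at P ± 8.3·n: U = (-5.6606, 6.0702), H = (5.6606, -6.0702). Equal radii place M and Q the same way about L: M = L + 8.3·n = (38.294, 47.058), Q = L − 8.3·n = (49.615, 34.918). Then |PQ| = |Q − P| = 60.670.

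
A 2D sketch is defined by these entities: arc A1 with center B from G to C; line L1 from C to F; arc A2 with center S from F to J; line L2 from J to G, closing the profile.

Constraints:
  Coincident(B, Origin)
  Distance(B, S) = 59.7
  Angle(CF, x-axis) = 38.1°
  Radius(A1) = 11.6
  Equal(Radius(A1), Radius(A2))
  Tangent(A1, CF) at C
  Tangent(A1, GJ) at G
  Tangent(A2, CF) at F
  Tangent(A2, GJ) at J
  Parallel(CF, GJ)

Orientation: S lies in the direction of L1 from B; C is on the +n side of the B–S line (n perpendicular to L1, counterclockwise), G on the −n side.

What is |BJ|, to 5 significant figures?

60.817

Tangency of A1 to both parallel lines with radius 11.6 puts C and G at B ± 11.6·n: C = (-7.1576, 9.1284), G = (7.1576, -9.1284). Equal radii place F and J the same way about S: F = S + 11.6·n = (39.822, 45.965), J = S − 11.6·n = (54.138, 27.709). Then |BJ| = |J − B| = 60.817.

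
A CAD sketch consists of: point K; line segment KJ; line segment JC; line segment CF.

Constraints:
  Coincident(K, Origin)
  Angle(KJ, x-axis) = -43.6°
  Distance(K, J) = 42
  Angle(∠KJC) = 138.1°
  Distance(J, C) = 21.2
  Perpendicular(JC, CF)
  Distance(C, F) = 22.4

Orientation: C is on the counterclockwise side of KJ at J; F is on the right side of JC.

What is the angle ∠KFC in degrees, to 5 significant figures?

46.120°

∠KJC = 138.1°, so JC runs at -43.6° + (180° − 138.1°) = -1.7000° from the x-axis; with |JC| = 21.2, C = J + 21.2·(cos -1.7000°, sin -1.7000°) = (51.606, -29.593). JC ⟂ CF; with |CF| = 22.4 on the right of JC, F = C + 22.4·(-0.029666, -0.99956) = (50.941, -51.983). Then cos ∠KFC = FK·FC / (|FK||FC|), giving 46.120°.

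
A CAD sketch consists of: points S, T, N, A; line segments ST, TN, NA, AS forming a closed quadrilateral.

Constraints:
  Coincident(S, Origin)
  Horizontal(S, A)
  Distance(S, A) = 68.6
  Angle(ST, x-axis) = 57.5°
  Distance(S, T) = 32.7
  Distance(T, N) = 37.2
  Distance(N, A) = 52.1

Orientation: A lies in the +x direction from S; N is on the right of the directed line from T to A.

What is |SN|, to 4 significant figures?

19.88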